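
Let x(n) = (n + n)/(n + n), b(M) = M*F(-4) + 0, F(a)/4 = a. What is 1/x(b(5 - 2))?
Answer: 1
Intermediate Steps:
F(a) = 4*a
b(M) = -16*M (b(M) = M*(4*(-4)) + 0 = M*(-16) + 0 = -16*M + 0 = -16*M)
x(n) = 1 (x(n) = (2*n)/((2*n)) = (2*n)*(1/(2*n)) = 1)
1/x(b(5 - 2)) = 1/1 = 1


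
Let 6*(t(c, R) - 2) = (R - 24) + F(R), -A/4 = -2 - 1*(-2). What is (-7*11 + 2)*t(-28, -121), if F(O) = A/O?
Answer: 3325/2 ≈ 1662.5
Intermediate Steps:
A = 0 (A = -4*(-2 - 1*(-2)) = -4*(-2 + 2) = -4*0 = 0)
F(O) = 0 (F(O) = 0/O = 0)
t(c, R) = -2 + R/6 (t(c, R) = 2 + ((R - 24) + 0)/6 = 2 + ((-24 + R) + 0)/6 = 2 + (-24 + R)/6 = 2 + (-4 + R/6) = -2 + R/6)
(-7*11 + 2)*t(-28, -121) = (-7*11 + 2)*(-2 + (1/6)*(-121)) = (-77 + 2)*(-2 - 121/6) = -75*(-133/6) = 3325/2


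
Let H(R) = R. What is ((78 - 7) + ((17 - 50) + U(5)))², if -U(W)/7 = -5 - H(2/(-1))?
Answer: 3481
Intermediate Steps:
U(W) = 21 (U(W) = -7*(-5 - 2/(-1)) = -7*(-5 - 2*(-1)) = -7*(-5 - 1*(-2)) = -7*(-5 + 2) = -7*(-3) = 21)
((78 - 7) + ((17 - 50) + U(5)))² = ((78 - 7) + ((17 - 50) + 21))² = (71 + (-33 + 21))² = (71 - 12)² = 59² = 3481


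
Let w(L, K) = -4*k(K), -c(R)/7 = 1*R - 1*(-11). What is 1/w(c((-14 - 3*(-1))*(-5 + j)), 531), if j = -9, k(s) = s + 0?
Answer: -1/2124 ≈ -0.00047081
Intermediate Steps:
k(s) = s
c(R) = -77 - 7*R (c(R) = -7*(1*R - 1*(-11)) = -7*(R + 11) = -7*(11 + R) = -77 - 7*R)
w(L, K) = -4*K
1/w(c((-14 - 3*(-1))*(-5 + j)), 531) = 1/(-4*531) = 1/(-2124) = -1/2124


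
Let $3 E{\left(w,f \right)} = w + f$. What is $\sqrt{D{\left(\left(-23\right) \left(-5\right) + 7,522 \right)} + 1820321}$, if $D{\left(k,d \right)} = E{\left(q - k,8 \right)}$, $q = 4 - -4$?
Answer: $\frac{\sqrt{16382571}}{3} \approx 1349.2$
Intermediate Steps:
$q = 8$ ($q = 4 + 4 = 8$)
$E{\left(w,f \right)} = \frac{f}{3} + \frac{w}{3}$ ($E{\left(w,f \right)} = \frac{w + f}{3} = \frac{f + w}{3} = \frac{f}{3} + \frac{w}{3}$)
$D{\left(k,d \right)} = \frac{16}{3} - \frac{k}{3}$ ($D{\left(k,d \right)} = \frac{1}{3} \cdot 8 + \frac{8 - k}{3} = \frac{8}{3} - \left(- \frac{8}{3} + \frac{k}{3}\right) = \frac{16}{3} - \frac{k}{3}$)
$\sqrt{D{\left(\left(-23\right) \left(-5\right) + 7,522 \right)} + 1820321} = \sqrt{\left(\frac{16}{3} - \frac{\left(-23\right) \left(-5\right) + 7}{3}\right) + 1820321} = \sqrt{\left(\frac{16}{3} - \frac{115 + 7}{3}\right) + 1820321} = \sqrt{\left(\frac{16}{3} - \frac{122}{3}\right) + 1820321} = \sqrt{- \frac{106}{3} + 1820321} = \sqrt{\frac{5460857}{3}} = \frac{\sqrt{16382571}}{3}$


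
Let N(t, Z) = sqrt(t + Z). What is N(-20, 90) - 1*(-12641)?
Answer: 12641 + sqrt(70) ≈ 12649.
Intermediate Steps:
N(t, Z) = sqrt(Z + t)
N(-20, 90) - 1*(-12641) = sqrt(90 - 20) - 1*(-12641) = sqrt(70) + 12641 = 12641 + sqrt(70)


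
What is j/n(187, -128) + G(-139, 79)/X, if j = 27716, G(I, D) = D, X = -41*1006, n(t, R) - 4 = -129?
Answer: -1143184011/5155750 ≈ -221.73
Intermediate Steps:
n(t, R) = -125 (n(t, R) = 4 - 129 = -125)
X = -41246
j/n(187, -128) + G(-139, 79)/X = 27716/(-125) + 79/(-41246) = 27716*(-1/125) + 79*(-1/41246) = -27716/125 - 79/41246 = -1143184011/5155750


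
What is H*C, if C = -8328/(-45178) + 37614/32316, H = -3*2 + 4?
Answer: -164037745/60832177 ≈ -2.6966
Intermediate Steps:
H = -2 (H = -6 + 4 = -2)
C = 164037745/121664354 (C = -8328*(-1/45178) + 37614*(1/32316) = 4164/22589 + 6269/5386 = 164037745/121664354 ≈ 1.3483)
H*C = -2*164037745/121664354 = -164037745/60832177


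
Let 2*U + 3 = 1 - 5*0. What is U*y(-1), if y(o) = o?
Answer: 1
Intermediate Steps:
U = -1 (U = -3/2 + (1 - 5*0)/2 = -3/2 + (1 + 0)/2 = -3/2 + (1/2)*1 = -3/2 + 1/2 = -1)
U*y(-1) = -1*(-1) = 1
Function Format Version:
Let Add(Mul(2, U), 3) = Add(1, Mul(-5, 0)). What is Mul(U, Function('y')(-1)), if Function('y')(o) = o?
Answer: 1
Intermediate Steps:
U = -1 (U = Add(Rational(-3, 2), Mul(Rational(1, 2), Add(1, Mul(-5, 0)))) = Add(Rational(-3, 2), Mul(Rational(1, 2), Add(1, 0))) = Add(Rational(-3, 2), Mul(Rational(1, 2), 1)) = Add(Rational(-3, 2), Rational(1, 2)) = -1)
Mul(U, Function('y')(-1)) = Mul(-1, -1) = 1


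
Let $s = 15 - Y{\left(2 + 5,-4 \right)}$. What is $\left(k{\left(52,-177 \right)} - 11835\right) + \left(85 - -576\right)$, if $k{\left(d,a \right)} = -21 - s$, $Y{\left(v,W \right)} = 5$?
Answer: $-11205$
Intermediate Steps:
$s = 10$ ($s = 15 - 5 = 10$)
$k{\left(d,a \right)} = -31$ ($k{\left(d,a \right)} = -21 - 10 = -31$)
$\left(k{\left(52,-177 \right)} - 11835\right) + \left(85 - -576\right) = \left(-31 - 11835\right) + \left(85 - -576\right) = -11866 + \left(85 + 576\right) = -11866 + 661 = -11205$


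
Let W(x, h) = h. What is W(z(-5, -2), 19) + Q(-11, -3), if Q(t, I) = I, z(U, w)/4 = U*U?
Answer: 16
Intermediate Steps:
z(U, w) = 4*U**2 (z(U, w) = 4*(U*U) = 4*U**2)
W(z(-5, -2), 19) + Q(-11, -3) = 19 - 3 = 16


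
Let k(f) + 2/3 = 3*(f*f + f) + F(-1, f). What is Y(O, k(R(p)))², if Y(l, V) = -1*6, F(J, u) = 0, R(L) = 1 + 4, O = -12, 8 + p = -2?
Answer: 36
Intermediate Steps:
p = -10 (p = -8 - 2 = -10)
R(L) = 5
k(f) = -⅔ + 3*f + 3*f² (k(f) = -⅔ + (3*(f*f + f) + 0) = -⅔ + (3*(f² + f) + 0) = -⅔ + (3*(f + f²) + 0) = -⅔ + ((3*f + 3*f²) + 0) = -⅔ + (3*f + 3*f²) = -⅔ + 3*f + 3*f²)
Y(l, V) = -6
Y(O, k(R(p)))² = (-6)² = 36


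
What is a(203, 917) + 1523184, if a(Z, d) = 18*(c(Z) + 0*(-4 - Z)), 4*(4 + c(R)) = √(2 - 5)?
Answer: 1523112 + 9*I*√3/2 ≈ 1.5231e+6 + 7.7942*I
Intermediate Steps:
c(R) = -4 + I*√3/4 (c(R) = -4 + √(2 - 5)/4 = -4 + √(-3)/4 = -4 + (I*√3)/4 = -4 + I*√3/4)
a(Z, d) = -72 + 9*I*√3/2 (a(Z, d) = 18*((-4 + I*√3/4) + 0*(-4 - Z)) = 18*((-4 + I*√3/4) + 0) = 18*(-4 + I*√3/4) = -72 + 9*I*√3/2)
a(203, 917) + 1523184 = (-72 + 9*I*√3/2) + 1523184 = 1523112 + 9*I*√3/2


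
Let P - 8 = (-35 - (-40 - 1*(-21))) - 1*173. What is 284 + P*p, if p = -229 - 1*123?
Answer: 63996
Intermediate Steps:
p = -352 (p = -229 - 123 = -352)
P = -181 (P = 8 + ((-35 - (-40 - 1*(-21))) - 1*173) = 8 + ((-35 - (-40 + 21)) - 173) = 8 + ((-35 - 1*(-19)) - 173) = 8 + ((-35 + 19) - 173) = 8 + (-16 - 173) = 8 - 189 = -181)
284 + P*p = 284 - 181*(-352) = 284 + 63712 = 63996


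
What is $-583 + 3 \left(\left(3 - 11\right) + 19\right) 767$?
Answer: $24728$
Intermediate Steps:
$-583 + 3 \left(\left(3 - 11\right) + 19\right) 767 = -583 + 3 \left(-8 + 19\right) 767 = -583 + 3 \cdot 11 \cdot 767 = -583 + 33 \cdot 767 = -583 + 25311 = 24728$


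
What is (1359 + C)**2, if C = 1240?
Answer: 6754801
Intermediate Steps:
(1359 + C)**2 = (1359 + 1240)**2 = 2599**2 = 6754801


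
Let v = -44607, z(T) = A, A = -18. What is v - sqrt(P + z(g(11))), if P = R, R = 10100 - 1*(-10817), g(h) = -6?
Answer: -44607 - sqrt(20899) ≈ -44752.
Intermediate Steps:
z(T) = -18
R = 20917 (R = 10100 + 10817 = 20917)
P = 20917
v - sqrt(P + z(g(11))) = -44607 - sqrt(20917 - 18) = -44607 - sqrt(20899)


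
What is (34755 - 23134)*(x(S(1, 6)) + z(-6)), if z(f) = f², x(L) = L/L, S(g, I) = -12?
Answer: 429977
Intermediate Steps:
x(L) = 1
(34755 - 23134)*(x(S(1, 6)) + z(-6)) = (34755 - 23134)*(1 + (-6)²) = 11621*(1 + 36) = 11621*37 = 429977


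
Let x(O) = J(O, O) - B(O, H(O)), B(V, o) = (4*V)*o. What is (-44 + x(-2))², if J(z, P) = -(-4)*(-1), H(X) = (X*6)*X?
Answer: 20736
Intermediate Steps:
H(X) = 6*X² (H(X) = (6*X)*X = 6*X²)
B(V, o) = 4*V*o
J(z, P) = -4 (J(z, P) = -2*2 = -4)
x(O) = -4 - 24*O³ (x(O) = -4 - 4*O*6*O² = -4 - 24*O³)
(-44 + x(-2))² = (-44 + (-4 - 24*(-2)³))² = (-44 + (-4 - 24*(-8)))² = (-44 + (-4 + 192))² = (-44 + 188)² = 144² = 20736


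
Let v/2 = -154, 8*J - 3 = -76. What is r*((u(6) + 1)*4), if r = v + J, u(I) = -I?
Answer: 12685/2 ≈ 6342.5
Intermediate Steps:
J = -73/8 (J = 3/8 + (⅛)*(-76) = 3/8 - 19/2 = -73/8 ≈ -9.1250)
v = -308 (v = 2*(-154) = -308)
r = -2537/8 (r = -308 - 73/8 = -2537/8 ≈ -317.13)
r*((u(6) + 1)*4) = -2537*(-1*6 + 1)*4/8 = -2537*(-6 + 1)*4/8 = -(-12685)*4/8 = -2537/8*(-20) = 12685/2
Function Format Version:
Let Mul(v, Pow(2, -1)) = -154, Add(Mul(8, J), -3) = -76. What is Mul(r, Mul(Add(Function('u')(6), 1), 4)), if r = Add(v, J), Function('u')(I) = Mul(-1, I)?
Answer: Rational(12685, 2) ≈ 6342.5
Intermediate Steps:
J = Rational(-73, 8) (J = Add(Rational(3, 8), Mul(Rational(1, 8), -76)) = Add(Rational(3, 8), Rational(-19, 2)) = Rational(-73, 8) ≈ -9.1250)
v = -308 (v = Mul(2, -154) = -308)
r = Rational(-2537, 8) (r = Add(-308, Rational(-73, 8)) = Rational(-2537, 8) ≈ -317.13)
Mul(r, Mul(Add(Function('u')(6), 1), 4)) = Mul(Rational(-2537, 8), Mul(Add(Mul(-1, 6), 1), 4)) = Mul(Rational(-2537, 8), Mul(Add(-6, 1), 4)) = Mul(Rational(-2537, 8), Mul(-5, 4)) = Mul(Rational(-2537, 8), -20) = Rational(12685, 2)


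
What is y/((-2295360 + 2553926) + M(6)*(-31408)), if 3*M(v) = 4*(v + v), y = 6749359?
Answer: -6749359/243962 ≈ -27.666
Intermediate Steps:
M(v) = 8*v/3 (M(v) = (4*(v + v))/3 = (4*(2*v))/3 = (8*v)/3 = 8*v/3)
y/((-2295360 + 2553926) + M(6)*(-31408)) = 6749359/((-2295360 + 2553926) + ((8/3)*6)*(-31408)) = 6749359/(258566 + 16*(-31408)) = 6749359/(258566 - 502528) = 6749359/(-243962) = 6749359*(-1/243962) = -6749359/243962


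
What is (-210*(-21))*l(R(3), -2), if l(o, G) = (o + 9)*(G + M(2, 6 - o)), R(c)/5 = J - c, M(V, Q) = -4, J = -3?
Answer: 555660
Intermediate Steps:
R(c) = -15 - 5*c (R(c) = 5*(-3 - c) = -15 - 5*c)
l(o, G) = (-4 + G)*(9 + o) (l(o, G) = (o + 9)*(G - 4) = (9 + o)*(-4 + G) = (-4 + G)*(9 + o))
(-210*(-21))*l(R(3), -2) = (-210*(-21))*(-36 - 4*(-15 - 5*3) + 9*(-2) - 2*(-15 - 5*3)) = 4410*(-36 - 4*(-15 - 15) - 18 - 2*(-15 - 15)) = 4410*(-36 - 4*(-30) - 18 - 2*(-30)) = 4410*(-36 + 120 - 18 + 60) = 4410*126 = 555660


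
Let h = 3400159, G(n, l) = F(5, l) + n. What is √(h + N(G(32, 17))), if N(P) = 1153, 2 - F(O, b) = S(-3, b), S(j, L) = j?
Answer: 4*√212582 ≈ 1844.3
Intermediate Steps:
F(O, b) = 5 (F(O, b) = 2 - 1*(-3) = 2 + 3 = 5)
G(n, l) = 5 + n
√(h + N(G(32, 17))) = √(3400159 + 1153) = √3401312 = 4*√212582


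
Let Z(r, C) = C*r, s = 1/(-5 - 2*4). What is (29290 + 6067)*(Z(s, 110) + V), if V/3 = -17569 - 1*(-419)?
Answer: -23652418720/13 ≈ -1.8194e+9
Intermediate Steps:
V = -51450 (V = 3*(-17569 - 1*(-419)) = 3*(-17569 + 419) = 3*(-17150) = -51450)
s = -1/13 (s = 1/(-5 - 8) = 1/(-13) = -1/13 ≈ -0.076923)
(29290 + 6067)*(Z(s, 110) + V) = (29290 + 6067)*(110*(-1/13) - 51450) = 35357*(-110/13 - 51450) = 35357*(-668960/13) = -23652418720/13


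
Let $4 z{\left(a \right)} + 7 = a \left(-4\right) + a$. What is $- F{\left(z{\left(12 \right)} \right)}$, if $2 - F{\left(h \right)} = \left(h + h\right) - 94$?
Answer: $- \frac{235}{2} \approx -117.5$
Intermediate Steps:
$z{\left(a \right)} = - \frac{7}{4} - \frac{3 a}{4}$ ($z{\left(a \right)} = - \frac{7}{4} + \frac{a \left(-4\right) + a}{4} = - \frac{7}{4} + \frac{- 4 a + a}{4} = - \frac{7}{4} + \frac{\left(-3\right) a}{4} = - \frac{7}{4} - \frac{3 a}{4}$)
$F{\left(h \right)} = 96 - 2 h$ ($F{\left(h \right)} = 2 - \left(\left(h + h\right) - 94\right) = 2 - \left(2 h - 94\right) = 2 - \left(-94 + 2 h\right) = 96 - 2 h$)
$- F{\left(z{\left(12 \right)} \right)} = - (96 - 2 \left(- \frac{7}{4} - 9\right)) = - (96 - - \frac{43}{2}) = - (96 + \frac{43}{2}) = \left(-1\right) \frac{235}{2} = - \frac{235}{2}$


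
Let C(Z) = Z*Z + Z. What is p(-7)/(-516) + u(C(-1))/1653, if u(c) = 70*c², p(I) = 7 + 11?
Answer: -3/86 ≈ -0.034884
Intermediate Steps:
C(Z) = Z + Z² (C(Z) = Z² + Z = Z + Z²)
p(I) = 18
p(-7)/(-516) + u(C(-1))/1653 = 18/(-516) + (70*(-(1 - 1))²)/1653 = 18*(-1/516) + (70*(-1*0)²)*(1/1653) = -3/86 + (70*0²)*(1/1653) = -3/86 + (70*0)*(1/1653) = -3/86 + 0*(1/1653) = -3/86 + 0 = -3/86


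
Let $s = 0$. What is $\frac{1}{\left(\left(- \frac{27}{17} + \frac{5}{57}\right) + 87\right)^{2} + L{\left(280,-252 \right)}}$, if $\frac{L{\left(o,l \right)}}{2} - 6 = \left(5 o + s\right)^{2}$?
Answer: $\frac{938961}{3687602344333} \approx 2.5463 \cdot 10^{-7}$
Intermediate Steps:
$L{\left(o,l \right)} = 12 + 50 o^{2}$ ($L{\left(o,l \right)} = 12 + 2 \left(5 o + 0\right)^{2} = 12 + 2 \left(5 o\right)^{2} = 12 + 2 \cdot 25 o^{2} = 12 + 50 o^{2}$)
$\frac{1}{\left(\left(- \frac{27}{17} + \frac{5}{57}\right) + 87\right)^{2} + L{\left(280,-252 \right)}} = \frac{1}{\left(\left(- \frac{27}{17} + \frac{5}{57}\right) + 87\right)^{2} + \left(12 + 50 \cdot 280^{2}\right)} = \frac{1}{\left(\left(\left(-27\right) \frac{1}{17} + 5 \cdot \frac{1}{57}\right) + 87\right)^{2} + \left(12 + 50 \cdot 78400\right)} = \frac{1}{\left(\left(- \frac{27}{17} + \frac{5}{57}\right) + 87\right)^{2} + \left(12 + 3920000\right)} = \frac{1}{\left(- \frac{1454}{969} + 87\right)^{2} + 3920012} = \frac{1}{\left(\frac{82849}{969}\right)^{2} + 3920012} = \frac{1}{\frac{6863956801}{938961} + 3920012} = \frac{1}{\frac{3687602344333}{938961}} = \frac{938961}{3687602344333}$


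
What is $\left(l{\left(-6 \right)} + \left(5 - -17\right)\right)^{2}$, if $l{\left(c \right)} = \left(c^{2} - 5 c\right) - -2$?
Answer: $8100$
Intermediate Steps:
$l{\left(c \right)} = 2 + c^{2} - 5 c$ ($l{\left(c \right)} = \left(c^{2} - 5 c\right) + \left(-1 + 3\right) = \left(c^{2} - 5 c\right) + 2 = 2 + c^{2} - 5 c$)
$\left(l{\left(-6 \right)} + \left(5 - -17\right)\right)^{2} = \left(\left(2 + \left(-6\right)^{2} - -30\right) + \left(5 - -17\right)\right)^{2} = \left(\left(2 + 36 + 30\right) + \left(5 + 17\right)\right)^{2} = \left(68 + 22\right)^{2} = 90^{2} = 8100$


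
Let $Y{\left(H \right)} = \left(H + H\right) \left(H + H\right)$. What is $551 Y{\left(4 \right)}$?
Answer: $35264$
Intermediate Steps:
$Y{\left(H \right)} = 4 H^{2}$ ($Y{\left(H \right)} = 2 H 2 H = 4 H^{2}$)
$551 Y{\left(4 \right)} = 551 \cdot 4 \cdot 4^{2} = 551 \cdot 4 \cdot 16 = 551 \cdot 64 = 35264$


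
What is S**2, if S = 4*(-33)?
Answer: 17424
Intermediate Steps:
S = -132
S**2 = (-132)**2 = 17424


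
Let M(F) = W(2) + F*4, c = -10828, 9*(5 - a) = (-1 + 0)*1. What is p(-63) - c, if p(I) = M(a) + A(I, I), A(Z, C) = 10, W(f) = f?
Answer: 97744/9 ≈ 10860.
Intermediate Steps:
a = 46/9 (a = 5 - (-1 + 0)/9 = 5 - (-1)/9 = 5 - ⅑*(-1) = 5 + ⅑ = 46/9 ≈ 5.1111)
M(F) = 2 + 4*F (M(F) = 2 + F*4 = 2 + 4*F)
p(I) = 292/9 (p(I) = (2 + 4*(46/9)) + 10 = (2 + 184/9) + 10 = 202/9 + 10 = 292/9)
p(-63) - c = 292/9 - 1*(-10828) = 292/9 + 10828 = 97744/9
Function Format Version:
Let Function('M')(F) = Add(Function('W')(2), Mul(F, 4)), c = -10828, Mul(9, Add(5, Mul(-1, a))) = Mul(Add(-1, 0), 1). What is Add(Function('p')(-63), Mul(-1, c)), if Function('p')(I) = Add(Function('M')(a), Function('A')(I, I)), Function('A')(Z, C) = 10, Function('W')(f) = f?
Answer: Rational(97744, 9) ≈ 10860.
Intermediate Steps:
a = Rational(46, 9) (a = Add(5, Mul(Rational(-1, 9), Mul(Add(-1, 0), 1))) = Add(5, Mul(Rational(-1, 9), Mul(-1, 1))) = Add(5, Mul(Rational(-1, 9), -1)) = Add(5, Rational(1, 9)) = Rational(46, 9) ≈ 5.1111)
Function('M')(F) = Add(2, Mul(4, F)) (Function('M')(F) = Add(2, Mul(F, 4)) = Add(2, Mul(4, F)))
Function('p')(I) = Rational(292, 9) (Function('p')(I) = Add(Add(2, Mul(4, Rational(46, 9))), 10) = Add(Add(2, Rational(184, 9)), 10) = Add(Rational(202, 9), 10) = Rational(292, 9))
Add(Function('p')(-63), Mul(-1, c)) = Add(Rational(292, 9), Mul(-1, -10828)) = Add(Rational(292, 9), 10828) = Rational(97744, 9)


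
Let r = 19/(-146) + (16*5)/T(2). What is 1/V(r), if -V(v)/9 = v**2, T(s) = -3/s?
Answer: -21316/548355889 ≈ -3.8873e-5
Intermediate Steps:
r = -23417/438 (r = 19/(-146) + (16*5)/((-3/2)) = 19*(-1/146) + 80/((-3*1/2)) = -19/146 + 80/(-3/2) = -19/146 + 80*(-2/3) = -19/146 - 160/3 = -23417/438 ≈ -53.463)
V(v) = -9*v**2
1/V(r) = 1/(-9*(-23417/438)**2) = 1/(-9*548355889/191844) = 1/(-548355889/21316) = -21316/548355889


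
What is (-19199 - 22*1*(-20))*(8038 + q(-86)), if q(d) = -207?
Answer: -146901729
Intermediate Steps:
(-19199 - 22*1*(-20))*(8038 + q(-86)) = (-19199 - 22*1*(-20))*(8038 - 207) = (-19199 - 22*(-20))*7831 = (-19199 + 440)*7831 = -18759*7831 = -146901729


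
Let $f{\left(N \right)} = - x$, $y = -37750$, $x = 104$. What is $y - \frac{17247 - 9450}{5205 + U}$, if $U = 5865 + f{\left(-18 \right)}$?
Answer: $- \frac{413974297}{10966} \approx -37751.0$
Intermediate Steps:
$f{\left(N \right)} = -104$ ($f{\left(N \right)} = \left(-1\right) 104 = -104$)
$U = 5761$ ($U = 5865 - 104 = 5761$)
$y - \frac{17247 - 9450}{5205 + U} = -37750 - \frac{17247 - 9450}{5205 + 5761} = -37750 - \frac{7797}{10966} = - \frac{413974297}{10966}$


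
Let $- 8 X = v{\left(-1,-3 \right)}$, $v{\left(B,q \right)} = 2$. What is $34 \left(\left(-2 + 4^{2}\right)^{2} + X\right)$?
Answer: $\frac{13311}{2} \approx 6655.5$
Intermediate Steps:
$X = - \frac{1}{4}$ ($X = \left(- \frac{1}{8}\right) 2 = - \frac{1}{4} \approx -0.25$)
$34 \left(\left(-2 + 4^{2}\right)^{2} + X\right) = 34 \left(\left(-2 + 4^{2}\right)^{2} - \frac{1}{4}\right) = 34 \left(\left(-2 + 16\right)^{2} - \frac{1}{4}\right) = 34 \left(14^{2} - \frac{1}{4}\right) = 34 \left(196 - \frac{1}{4}\right) = 34 \cdot \frac{783}{4} = \frac{13311}{2}$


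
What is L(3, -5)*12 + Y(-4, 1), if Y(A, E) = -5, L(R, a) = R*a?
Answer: -185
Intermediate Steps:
L(3, -5)*12 + Y(-4, 1) = (3*(-5))*12 - 5 = -15*12 - 5 = -180 - 5 = -185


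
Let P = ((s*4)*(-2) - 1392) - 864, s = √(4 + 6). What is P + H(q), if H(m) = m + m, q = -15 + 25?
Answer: -2236 - 8*√10 ≈ -2261.3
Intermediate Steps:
s = √10 ≈ 3.1623
q = 10
H(m) = 2*m
P = -2256 - 8*√10 (P = ((√10*4)*(-2) - 1392) - 864 = ((4*√10)*(-2) - 1392) - 864 = (-8*√10 - 1392) - 864 = (-1392 - 8*√10) - 864 = -2256 - 8*√10 ≈ -2281.3)
P + H(q) = (-2256 - 8*√10) + 2*10 = (-2256 - 8*√10) + 20 = -2236 - 8*√10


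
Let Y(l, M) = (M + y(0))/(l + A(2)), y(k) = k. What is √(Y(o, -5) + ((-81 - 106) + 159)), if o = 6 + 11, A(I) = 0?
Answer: I*√8177/17 ≈ 5.3192*I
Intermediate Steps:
o = 17
Y(l, M) = M/l (Y(l, M) = (M + 0)/(l + 0) = M/l)
√(Y(o, -5) + ((-81 - 106) + 159)) = √(-5/17 + ((-81 - 106) + 159)) = √(-5*1/17 + (-187 + 159)) = √(-5/17 - 28) = √(-481/17) = I*√8177/17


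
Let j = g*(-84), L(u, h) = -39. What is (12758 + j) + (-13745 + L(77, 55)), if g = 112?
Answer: -10434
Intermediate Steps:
j = -9408 (j = 112*(-84) = -9408)
(12758 + j) + (-13745 + L(77, 55)) = (12758 - 9408) + (-13745 - 39) = 3350 - 13784 = -10434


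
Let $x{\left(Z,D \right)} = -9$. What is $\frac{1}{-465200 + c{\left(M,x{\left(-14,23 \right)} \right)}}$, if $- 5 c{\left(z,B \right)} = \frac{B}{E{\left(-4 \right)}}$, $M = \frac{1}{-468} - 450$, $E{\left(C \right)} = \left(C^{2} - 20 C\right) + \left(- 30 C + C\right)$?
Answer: $- \frac{1060}{493111991} \approx -2.1496 \cdot 10^{-6}$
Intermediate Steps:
$E{\left(C \right)} = C^{2} - 49 C$ ($E{\left(C \right)} = \left(C^{2} - 20 C\right) - 29 C = C^{2} - 49 C$)
$M = - \frac{210601}{468}$ ($M = - \frac{1}{468} - 450 = - \frac{210601}{468} \approx -450.0$)
$c{\left(z,B \right)} = - \frac{B}{1060}$ ($c{\left(z,B \right)} = - \frac{B \frac{1}{\left(-4\right) \left(-49 - 4\right)}}{5} = - \frac{B \frac{1}{\left(-4\right) \left(-53\right)}}{5} = - \frac{B \frac{1}{212}}{5} = - \frac{\frac{1}{212} B}{5} = - \frac{B}{1060}$)
$\frac{1}{-465200 + c{\left(M,x{\left(-14,23 \right)} \right)}} = \frac{1}{-465200 - - \frac{9}{1060}} = \frac{1}{-465200 + \frac{9}{1060}} = \frac{1}{- \frac{493111991}{1060}} = - \frac{1060}{493111991}$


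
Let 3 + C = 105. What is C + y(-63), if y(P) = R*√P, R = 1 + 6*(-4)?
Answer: 102 - 69*I*√7 ≈ 102.0 - 182.56*I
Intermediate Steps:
C = 102 (C = -3 + 105 = 102)
R = -23 (R = 1 - 24 = -23)
y(P) = -23*√P
C + y(-63) = 102 - 69*I*√7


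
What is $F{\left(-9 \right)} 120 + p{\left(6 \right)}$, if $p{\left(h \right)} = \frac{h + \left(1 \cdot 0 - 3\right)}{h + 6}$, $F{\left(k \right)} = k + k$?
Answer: $- \frac{8639}{4} \approx -2159.8$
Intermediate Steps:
$F{\left(k \right)} = 2 k$
$p{\left(h \right)} = \frac{-3 + h}{6 + h}$ ($p{\left(h \right)} = \frac{h + \left(0 - 3\right)}{6 + h} = \frac{h - 3}{6 + h} = \frac{-3 + h}{6 + h}$)
$F{\left(-9 \right)} 120 + p{\left(6 \right)} = 2 \left(-9\right) 120 + \frac{-3 + 6}{6 + 6} = \left(-18\right) 120 + \frac{1}{12} \cdot 3 = -2160 + \frac{1}{12} \cdot 3 = -2160 + \frac{1}{4} = - \frac{8639}{4}$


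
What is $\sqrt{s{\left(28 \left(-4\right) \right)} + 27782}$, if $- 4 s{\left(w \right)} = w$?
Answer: $3 \sqrt{3090} \approx 166.76$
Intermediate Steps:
$s{\left(w \right)} = - \frac{w}{4}$
$\sqrt{s{\left(28 \left(-4\right) \right)} + 27782} = \sqrt{- \frac{28 \left(-4\right)}{4} + 27782} = \sqrt{\left(- \frac{1}{4}\right) \left(-112\right) + 27782} = \sqrt{28 + 27782} = \sqrt{27810} = 3 \sqrt{3090}$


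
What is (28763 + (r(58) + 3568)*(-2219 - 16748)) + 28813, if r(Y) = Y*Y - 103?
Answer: -129468067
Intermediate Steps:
r(Y) = -103 + Y² (r(Y) = Y² - 103 = -103 + Y²)
(28763 + (r(58) + 3568)*(-2219 - 16748)) + 28813 = (28763 + ((-103 + 58²) + 3568)*(-2219 - 16748)) + 28813 = (28763 + ((-103 + 3364) + 3568)*(-18967)) + 28813 = (28763 + (3261 + 3568)*(-18967)) + 28813 = (28763 + 6829*(-18967)) + 28813 = (28763 - 129525643) + 28813 = -129496880 + 28813 = -129468067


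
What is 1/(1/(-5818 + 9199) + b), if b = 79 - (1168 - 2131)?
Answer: 3381/3523003 ≈ 0.00095969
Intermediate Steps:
b = 1042 (b = 79 - 1*(-963) = 79 + 963 = 1042)
1/(1/(-5818 + 9199) + b) = 1/(1/(-5818 + 9199) + 1042) = 1/(1/3381 + 1042) = 1/(3523003/3381) = 3381/3523003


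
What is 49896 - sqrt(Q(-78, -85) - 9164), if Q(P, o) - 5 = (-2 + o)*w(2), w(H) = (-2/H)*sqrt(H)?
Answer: 49896 - sqrt(-9159 + 87*sqrt(2)) ≈ 49896.0 - 95.058*I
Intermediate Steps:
w(H) = -2/sqrt(H)
Q(P, o) = 5 - sqrt(2)*(-2 + o) (Q(P, o) = 5 + (-2 + o)*(-sqrt(2)) = 5 - sqrt(2)*(-2 + o))
49896 - sqrt(Q(-78, -85) - 9164) = 49896 - sqrt((5 + 2*sqrt(2) - 1*(-85)*sqrt(2)) - 9164) = 49896 - sqrt((5 + 2*sqrt(2) + 85*sqrt(2)) - 9164) = 49896 - sqrt((5 + 87*sqrt(2)) - 9164) = 49896 - sqrt(-9159 + 87*sqrt(2))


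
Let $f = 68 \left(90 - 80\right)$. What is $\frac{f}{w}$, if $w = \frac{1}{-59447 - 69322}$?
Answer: $-87562920$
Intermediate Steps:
$w = - \frac{1}{128769}$ ($w = \frac{1}{-128769} = - \frac{1}{128769} \approx -7.7658 \cdot 10^{-6}$)
$f = 680$ ($f = 68 \cdot 10 = 680$)
$\frac{f}{w} = \frac{680}{- \frac{1}{128769}} = 680 \left(-128769\right) = -87562920$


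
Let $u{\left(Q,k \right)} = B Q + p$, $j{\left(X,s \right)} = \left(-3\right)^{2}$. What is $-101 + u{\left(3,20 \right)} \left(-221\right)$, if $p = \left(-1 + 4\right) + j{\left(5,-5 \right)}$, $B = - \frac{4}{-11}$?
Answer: $- \frac{32935}{11} \approx -2994.1$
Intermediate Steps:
$j{\left(X,s \right)} = 9$
$B = \frac{4}{11}$ ($B = \left(-4\right) \left(- \frac{1}{11}\right) = \frac{4}{11} \approx 0.36364$)
$p = 12$ ($p = \left(-1 + 4\right) + 9 = 3 + 9 = 12$)
$u{\left(Q,k \right)} = 12 + \frac{4 Q}{11}$ ($u{\left(Q,k \right)} = \frac{4 Q}{11} + 12 = 12 + \frac{4 Q}{11}$)
$-101 + u{\left(3,20 \right)} \left(-221\right) = -101 + \left(12 + \frac{4}{11} \cdot 3\right) \left(-221\right) = -101 + \left(12 + \frac{12}{11}\right) \left(-221\right) = -101 + \frac{144}{11} \left(-221\right) = -101 - \frac{31824}{11} = - \frac{32935}{11}$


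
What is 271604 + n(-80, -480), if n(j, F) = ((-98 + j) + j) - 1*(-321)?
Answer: 271667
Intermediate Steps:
n(j, F) = 223 + 2*j (n(j, F) = (-98 + 2*j) + 321 = 223 + 2*j)
271604 + n(-80, -480) = 271604 + (223 + 2*(-80)) = 271604 + (223 - 160) = 271604 + 63 = 271667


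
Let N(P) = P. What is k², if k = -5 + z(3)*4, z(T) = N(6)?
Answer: 361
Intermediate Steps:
z(T) = 6
k = 19 (k = -5 + 6*4 = -5 + 24 = 19)
k² = 19² = 361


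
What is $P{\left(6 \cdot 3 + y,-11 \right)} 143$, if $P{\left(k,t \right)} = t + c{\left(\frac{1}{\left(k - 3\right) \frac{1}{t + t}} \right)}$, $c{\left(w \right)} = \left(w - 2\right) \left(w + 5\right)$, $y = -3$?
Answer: $- \frac{119119}{36} \approx -3308.9$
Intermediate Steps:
$c{\left(w \right)} = \left(-2 + w\right) \left(5 + w\right)$
$P{\left(k,t \right)} = -10 + t + \frac{4 t^{2}}{\left(-3 + k\right)^{2}} + \frac{6 t}{-3 + k}$ ($P{\left(k,t \right)} = t + \left(-10 + \left(\frac{1}{\left(k - 3\right) \frac{1}{t + t}}\right)^{2} + \frac{3}{\left(k - 3\right) \frac{1}{t + t}}\right) = t + \left(-10 + \left(\frac{1}{\left(-3 + k\right) \frac{1}{2 t}}\right)^{2} + \frac{3}{\left(-3 + k\right) \frac{1}{2 t}}\right) = t + \left(-10 + \left(\frac{1}{\frac{1}{2} \frac{1}{t} \left(-3 + k\right)}\right)^{2} + \frac{3}{\frac{1}{2} \frac{1}{t} \left(-3 + k\right)}\right) = t + \left(-10 + \left(\frac{2 t}{-3 + k}\right)^{2} + 3 \frac{2 t}{-3 + k}\right) = t + \left(-10 + \frac{4 t^{2}}{\left(-3 + k\right)^{2}} + \frac{6 t}{-3 + k}\right) = -10 + t + \frac{4 t^{2}}{\left(-3 + k\right)^{2}} + \frac{6 t}{-3 + k}$)
$P{\left(6 \cdot 3 + y,-11 \right)} 143 = \frac{4 \left(-11\right)^{2} + \left(-3 + \left(6 \cdot 3 - 3\right)\right)^{2} \left(-10 - 11\right) + 6 \left(-11\right) \left(-3 + \left(6 \cdot 3 - 3\right)\right)}{\left(-3 + \left(6 \cdot 3 - 3\right)\right)^{2}} \cdot 143 = \frac{4 \cdot 121 + \left(-3 + \left(18 - 3\right)\right)^{2} \left(-21\right) + 6 \left(-11\right) \left(-3 + \left(18 - 3\right)\right)}{\left(-3 + \left(18 - 3\right)\right)^{2}} \cdot 143 = \frac{484 + \left(-3 + 15\right)^{2} \left(-21\right) + 6 \left(-11\right) \left(-3 + 15\right)}{\left(-3 + 15\right)^{2}} \cdot 143 = \frac{484 + 12^{2} \left(-21\right) + 6 \left(-11\right) 12}{144} \cdot 143 = \frac{484 + 144 \left(-21\right) - 792}{144} \cdot 143 = \frac{484 - 3024 - 792}{144} \cdot 143 = \frac{1}{144} \left(-3332\right) 143 = \left(- \frac{833}{36}\right) 143 = - \frac{119119}{36}$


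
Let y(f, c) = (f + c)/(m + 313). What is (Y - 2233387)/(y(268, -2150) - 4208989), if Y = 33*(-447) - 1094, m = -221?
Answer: 34488224/64538145 ≈ 0.53438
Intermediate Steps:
y(f, c) = c/92 + f/92 (y(f, c) = (f + c)/(-221 + 313) = (c + f)/92 = (c + f)*(1/92) = c/92 + f/92)
Y = -15845 (Y = -14751 - 1094 = -15845)
(Y - 2233387)/(y(268, -2150) - 4208989) = (-15845 - 2233387)/(((1/92)*(-2150) + (1/92)*268) - 4208989) = -2249232/((-1075/46 + 67/23) - 4208989) = -2249232/(-941/46 - 4208989) = -2249232/(-193614435/46) = -2249232*(-46/193614435) = 34488224/64538145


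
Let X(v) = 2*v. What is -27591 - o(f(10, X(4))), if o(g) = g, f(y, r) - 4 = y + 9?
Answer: -27614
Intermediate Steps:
f(y, r) = 13 + y (f(y, r) = 4 + (y + 9) = 4 + (9 + y) = 13 + y)
-27591 - o(f(10, X(4))) = -27591 - (13 + 10) = -27591 - 1*23 = -27591 - 23 = -27614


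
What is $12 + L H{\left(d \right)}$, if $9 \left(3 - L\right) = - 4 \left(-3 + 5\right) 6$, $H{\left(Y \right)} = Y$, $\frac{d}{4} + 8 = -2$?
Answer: $- \frac{964}{3} \approx -321.33$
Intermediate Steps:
$d = -40$ ($d = -32 + 4 \left(-2\right) = -32 - 8 = -40$)
$L = \frac{25}{3}$ ($L = 3 - \frac{- 4 \left(-3 + 5\right) 6}{9} = 3 - \frac{\left(-4\right) 2 \cdot 6}{9} = 3 - \frac{\left(-8\right) 6}{9} = 3 - - \frac{16}{3} = 3 + \frac{16}{3} = \frac{25}{3} \approx 8.3333$)
$12 + L H{\left(d \right)} = 12 + \frac{25}{3} \left(-40\right) = 12 - \frac{1000}{3} = - \frac{964}{3}$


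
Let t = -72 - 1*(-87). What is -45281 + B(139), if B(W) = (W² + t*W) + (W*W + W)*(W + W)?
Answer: 5386005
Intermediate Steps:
t = 15 (t = -72 + 87 = 15)
B(W) = W² + 15*W + 2*W*(W + W²) (B(W) = (W² + 15*W) + (W*W + W)*(W + W) = (W² + 15*W) + (W² + W)*(2*W) = (W² + 15*W) + (W + W²)*(2*W) = (W² + 15*W) + 2*W*(W + W²) = W² + 15*W + 2*W*(W + W²))
-45281 + B(139) = -45281 + 139*(15 + 2*139² + 3*139) = -45281 + 139*(15 + 2*19321 + 417) = -45281 + 139*(15 + 38642 + 417) = -45281 + 139*39074 = -45281 + 5431286 = 5386005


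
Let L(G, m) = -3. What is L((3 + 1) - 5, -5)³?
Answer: -27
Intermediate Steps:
L((3 + 1) - 5, -5)³ = (-3)³ = -27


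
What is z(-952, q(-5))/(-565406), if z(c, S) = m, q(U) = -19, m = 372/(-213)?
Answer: 62/20071913 ≈ 3.0889e-6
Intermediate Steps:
m = -124/71 (m = 372*(-1/213) = -124/71 ≈ -1.7465)
z(c, S) = -124/71
z(-952, q(-5))/(-565406) = -124/71/(-565406) = -124/71*(-1/565406) = 62/20071913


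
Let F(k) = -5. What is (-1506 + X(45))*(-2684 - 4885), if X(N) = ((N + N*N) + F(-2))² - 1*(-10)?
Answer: -32264595801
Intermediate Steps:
X(N) = 10 + (-5 + N + N²)² (X(N) = ((N + N*N) - 5)² - 1*(-10) = ((N + N²) - 5)² + 10 = (-5 + N + N²)² + 10 = 10 + (-5 + N + N²)²)
(-1506 + X(45))*(-2684 - 4885) = (-1506 + (10 + (-5 + 45 + 45²)²))*(-2684 - 4885) = (-1506 + (10 + (-5 + 45 + 2025)²))*(-7569) = (-1506 + (10 + 2065²))*(-7569) = (-1506 + (10 + 4264225))*(-7569) = (-1506 + 4264235)*(-7569) = 4262729*(-7569) = -32264595801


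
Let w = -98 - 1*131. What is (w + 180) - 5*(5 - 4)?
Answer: -54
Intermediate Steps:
w = -229 (w = -98 - 131 = -229)
(w + 180) - 5*(5 - 4) = (-229 + 180) - 5*(5 - 4) = -49 - 5*1 = -49 - 5 = -54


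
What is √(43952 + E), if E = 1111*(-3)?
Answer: √40619 ≈ 201.54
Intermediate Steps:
E = -3333
√(43952 + E) = √(43952 - 3333) = √40619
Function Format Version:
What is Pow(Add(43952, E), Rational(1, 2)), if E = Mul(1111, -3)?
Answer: Pow(40619, Rational(1, 2)) ≈ 201.54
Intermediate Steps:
E = -3333
Pow(Add(43952, E), Rational(1, 2)) = Pow(Add(43952, -3333), Rational(1, 2)) = Pow(40619, Rational(1, 2))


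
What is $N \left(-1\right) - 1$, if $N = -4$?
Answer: $3$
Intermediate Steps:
$N \left(-1\right) - 1 = \left(-4\right) \left(-1\right) - 1 = 4 - 1 = 3$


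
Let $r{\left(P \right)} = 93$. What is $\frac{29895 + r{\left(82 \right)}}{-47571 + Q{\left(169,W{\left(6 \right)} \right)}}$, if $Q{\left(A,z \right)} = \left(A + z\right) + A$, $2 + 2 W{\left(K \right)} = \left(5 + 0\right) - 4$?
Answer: $- \frac{19992}{31489} \approx -0.63489$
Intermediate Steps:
$W{\left(K \right)} = - \frac{1}{2}$ ($W{\left(K \right)} = -1 + \frac{\left(5 + 0\right) - 4}{2} = -1 + \frac{5 - 4}{2} = -1 + \frac{1}{2} \cdot 1 = -1 + \frac{1}{2} = - \frac{1}{2}$)
$Q{\left(A,z \right)} = z + 2 A$
$\frac{29895 + r{\left(82 \right)}}{-47571 + Q{\left(169,W{\left(6 \right)} \right)}} = \frac{29895 + 93}{-47571 + \left(- \frac{1}{2} + 2 \cdot 169\right)} = \frac{29988}{-47571 + \left(- \frac{1}{2} + 338\right)} = \frac{29988}{-47571 + \frac{675}{2}} = \frac{29988}{- \frac{94467}{2}} = 29988 \left(- \frac{2}{94467}\right) = - \frac{19992}{31489}$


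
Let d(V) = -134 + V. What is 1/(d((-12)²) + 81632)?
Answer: 1/81642 ≈ 1.2249e-5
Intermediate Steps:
1/(d((-12)²) + 81632) = 1/((-134 + (-12)²) + 81632) = 1/((-134 + 144) + 81632) = 1/(10 + 81632) = 1/81642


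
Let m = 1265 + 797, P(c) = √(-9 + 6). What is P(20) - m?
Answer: -2062 + I*√3 ≈ -2062.0 + 1.732*I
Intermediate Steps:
P(c) = I*√3 (P(c) = √(-3) = I*√3)
m = 2062
P(20) - m = I*√3 - 1*2062 = I*√3 - 2062 = -2062 + I*√3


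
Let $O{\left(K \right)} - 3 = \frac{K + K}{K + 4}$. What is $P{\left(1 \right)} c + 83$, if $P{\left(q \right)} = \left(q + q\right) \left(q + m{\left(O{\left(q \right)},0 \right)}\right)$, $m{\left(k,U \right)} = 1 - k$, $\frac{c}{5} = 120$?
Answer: $-1597$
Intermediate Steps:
$c = 600$ ($c = 5 \cdot 120 = 600$)
$O{\left(K \right)} = 3 + \frac{2 K}{4 + K}$ ($O{\left(K \right)} = 3 + \frac{K + K}{K + 4} = 3 + \frac{2 K}{4 + K}$)
$P{\left(q \right)} = 2 q \left(1 + q - \frac{12 + 5 q}{4 + q}\right)$ ($P{\left(q \right)} = \left(q + q\right) \left(q + \left(1 - \frac{12 + 5 q}{4 + q}\right)\right) = 2 q \left(q + \left(1 - \frac{12 + 5 q}{4 + q}\right)\right) = 2 q \left(1 + q - \frac{12 + 5 q}{4 + q}\right)$)
$P{\left(1 \right)} c + 83 = 2 \cdot 1 \frac{1}{4 + 1} \left(-8 + 1^{2}\right) 600 + 83 = 2 \cdot 1 \cdot \frac{1}{5} \left(-8 + 1\right) 600 + 83 = 2 \cdot 1 \cdot \frac{1}{5} \left(-7\right) 600 + 83 = \left(- \frac{14}{5}\right) 600 + 83 = -1680 + 83 = -1597$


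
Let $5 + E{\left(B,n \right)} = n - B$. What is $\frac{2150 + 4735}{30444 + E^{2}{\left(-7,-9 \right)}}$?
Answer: $\frac{6885}{30493} \approx 0.22579$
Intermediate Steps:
$E{\left(B,n \right)} = -5 + n - B$ ($E{\left(B,n \right)} = -5 - \left(B - n\right) = -5 + n - B$)
$\frac{2150 + 4735}{30444 + E^{2}{\left(-7,-9 \right)}} = \frac{2150 + 4735}{30444 + \left(-5 - 9 - -7\right)^{2}} = \frac{6885}{30444 + \left(-5 - 9 + 7\right)^{2}} = \frac{6885}{30444 + \left(-7\right)^{2}} = \frac{6885}{30444 + 49} = \frac{6885}{30493}$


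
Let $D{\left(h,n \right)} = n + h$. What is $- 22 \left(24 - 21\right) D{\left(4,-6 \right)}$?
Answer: $132$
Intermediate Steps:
$D{\left(h,n \right)} = h + n$
$- 22 \left(24 - 21\right) D{\left(4,-6 \right)} = - 22 \left(24 - 21\right) \left(4 - 6\right) = - 22 \left(24 - 21\right) \left(-2\right) = \left(-22\right) 3 \left(-2\right) = \left(-66\right) \left(-2\right) = 132$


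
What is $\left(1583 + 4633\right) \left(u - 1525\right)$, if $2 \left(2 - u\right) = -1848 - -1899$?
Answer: $-9625476$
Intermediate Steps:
$u = - \frac{47}{2}$ ($u = 2 - \frac{-1848 - -1899}{2} = 2 - \frac{-1848 + 1899}{2} = 2 - \frac{51}{2} = - \frac{47}{2} \approx -23.5$)
$\left(1583 + 4633\right) \left(u - 1525\right) = \left(1583 + 4633\right) \left(- \frac{47}{2} - 1525\right) = 6216 \left(- \frac{3097}{2}\right) = -9625476$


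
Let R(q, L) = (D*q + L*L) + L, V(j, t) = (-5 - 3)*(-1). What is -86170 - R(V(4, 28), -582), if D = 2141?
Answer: -441440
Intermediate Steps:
V(j, t) = 8 (V(j, t) = -8*(-1) = 8)
R(q, L) = L + L² + 2141*q (R(q, L) = (2141*q + L*L) + L = (2141*q + L²) + L = (L² + 2141*q) + L = L + L² + 2141*q)
-86170 - R(V(4, 28), -582) = -86170 - (-582 + (-582)² + 2141*8) = -86170 - (-582 + 338724 + 17128) = -86170 - 1*355270 = -86170 - 355270 = -441440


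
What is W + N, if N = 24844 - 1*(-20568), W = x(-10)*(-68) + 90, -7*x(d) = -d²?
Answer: 311714/7 ≈ 44531.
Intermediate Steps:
x(d) = d²/7 (x(d) = -(-1)*d²/7 = d²/7)
W = -6170/7 (W = ((⅐)*(-10)²)*(-68) + 90 = ((⅐)*100)*(-68) + 90 = (100/7)*(-68) + 90 = -6800/7 + 90 = -6170/7 ≈ -881.43)
N = 45412 (N = 24844 + 20568 = 45412)
W + N = -6170/7 + 45412 = 311714/7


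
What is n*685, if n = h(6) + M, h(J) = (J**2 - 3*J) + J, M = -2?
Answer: 15070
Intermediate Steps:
h(J) = J**2 - 2*J
n = 22 (n = 6*(-2 + 6) - 2 = 6*4 - 2 = 24 - 2 = 22)
n*685 = 22*685 = 15070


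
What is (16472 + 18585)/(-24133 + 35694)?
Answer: 3187/1051 ≈ 3.0323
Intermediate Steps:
(16472 + 18585)/(-24133 + 35694) = 35057/11561 = 35057*(1/11561) = 3187/1051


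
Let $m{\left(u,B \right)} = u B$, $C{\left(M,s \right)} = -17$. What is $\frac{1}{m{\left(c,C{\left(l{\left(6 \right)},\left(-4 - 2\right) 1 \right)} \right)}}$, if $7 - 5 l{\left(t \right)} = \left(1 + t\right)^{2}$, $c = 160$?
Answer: $- \frac{1}{2720} \approx -0.00036765$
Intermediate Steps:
$l{\left(t \right)} = \frac{7}{5} - \frac{\left(1 + t\right)^{2}}{5}$
$m{\left(u,B \right)} = B u$
$\frac{1}{m{\left(c,C{\left(l{\left(6 \right)},\left(-4 - 2\right) 1 \right)} \right)}} = \frac{1}{\left(-17\right) 160} = \frac{1}{-2720} = - \frac{1}{2720}$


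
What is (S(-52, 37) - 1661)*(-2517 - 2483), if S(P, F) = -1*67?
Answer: 8640000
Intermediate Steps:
S(P, F) = -67
(S(-52, 37) - 1661)*(-2517 - 2483) = (-67 - 1661)*(-2517 - 2483) = -1728*(-5000) = 8640000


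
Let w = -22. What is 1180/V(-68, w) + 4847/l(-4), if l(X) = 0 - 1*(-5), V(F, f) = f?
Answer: 50367/55 ≈ 915.76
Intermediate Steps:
l(X) = 5 (l(X) = 0 + 5 = 5)
1180/V(-68, w) + 4847/l(-4) = 1180/(-22) + 4847/5 = 1180*(-1/22) + 4847*(1/5) = -590/11 + 4847/5 = 50367/55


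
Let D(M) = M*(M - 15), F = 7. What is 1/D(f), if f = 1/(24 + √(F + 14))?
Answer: -199203/124156 - 8277*√21/124156 ≈ -1.9100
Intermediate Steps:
f = 1/(24 + √21) (f = 1/(24 + √(7 + 14)) = 1/(24 + √21) ≈ 0.034986)
D(M) = M*(-15 + M)
1/D(f) = 1/((8/185 - √21/555)*(-15 + (8/185 - √21/555))) = 1/((8/185 - √21/555)*(-2767/185 - √21/555)) = 1/((-2767/185 - √21/555)*(8/185 - √21/555))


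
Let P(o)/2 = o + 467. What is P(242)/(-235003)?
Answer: -1418/235003 ≈ -0.0060340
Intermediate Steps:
P(o) = 934 + 2*o (P(o) = 2*(o + 467) = 2*(467 + o) = 934 + 2*o)
P(242)/(-235003) = (934 + 2*242)/(-235003) = (934 + 484)*(-1/235003) = 1418*(-1/235003) = -1418/235003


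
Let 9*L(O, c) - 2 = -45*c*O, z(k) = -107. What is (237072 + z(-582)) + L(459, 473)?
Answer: -7637128/9 ≈ -8.4857e+5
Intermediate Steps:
L(O, c) = 2/9 - 5*O*c (L(O, c) = 2/9 + (-45*c*O)/9 = 2/9 + (-45*O*c)/9 = 2/9 - 5*O*c)
(237072 + z(-582)) + L(459, 473) = (237072 - 107) + (2/9 - 5*459*473) = 236965 + (2/9 - 1085535) = 236965 - 9769813/9 = -7637128/9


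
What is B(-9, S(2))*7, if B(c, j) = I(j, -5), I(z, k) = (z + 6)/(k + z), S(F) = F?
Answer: -56/3 ≈ -18.667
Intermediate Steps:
I(z, k) = (6 + z)/(k + z)
B(c, j) = (6 + j)/(-5 + j)
B(-9, S(2))*7 = ((6 + 2)/(-5 + 2))*7 = (8/(-3))*7 = -⅓*8*7 = -8/3*7 = -56/3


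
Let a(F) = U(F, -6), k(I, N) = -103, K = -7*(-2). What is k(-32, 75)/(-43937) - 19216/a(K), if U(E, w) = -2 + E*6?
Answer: -422142473/1801417 ≈ -234.34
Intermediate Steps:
K = 14
U(E, w) = -2 + 6*E
a(F) = -2 + 6*F
k(-32, 75)/(-43937) - 19216/a(K) = -103/(-43937) - 19216/(-2 + 6*14) = -103*(-1/43937) - 19216/(-2 + 84) = 103/43937 - 19216/82 = 103/43937 - 19216*1/82 = 103/43937 - 9608/41 = -422142473/1801417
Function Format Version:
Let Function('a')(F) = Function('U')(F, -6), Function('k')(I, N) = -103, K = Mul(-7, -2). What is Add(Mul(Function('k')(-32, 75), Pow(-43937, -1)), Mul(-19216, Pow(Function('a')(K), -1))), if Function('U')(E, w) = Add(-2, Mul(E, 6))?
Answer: Rational(-422142473, 1801417) ≈ -234.34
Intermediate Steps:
K = 14
Function('U')(E, w) = Add(-2, Mul(6, E))
Function('a')(F) = Add(-2, Mul(6, F))
Add(Mul(Function('k')(-32, 75), Pow(-43937, -1)), Mul(-19216, Pow(Function('a')(K), -1))) = Add(Mul(-103, Pow(-43937, -1)), Mul(-19216, Pow(Add(-2, Mul(6, 14)), -1))) = Add(Mul(-103, Rational(-1, 43937)), Mul(-19216, Pow(Add(-2, 84), -1))) = Add(Rational(103, 43937), Mul(-19216, Pow(82, -1))) = Add(Rational(103, 43937), Mul(-19216, Rational(1, 82))) = Add(Rational(103, 43937), Rational(-9608, 41)) = Rational(-422142473, 1801417)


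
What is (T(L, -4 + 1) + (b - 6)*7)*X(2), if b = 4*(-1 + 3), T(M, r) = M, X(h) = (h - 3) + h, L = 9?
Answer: 23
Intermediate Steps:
X(h) = -3 + 2*h (X(h) = (-3 + h) + h = -3 + 2*h)
b = 8 (b = 4*2 = 8)
(T(L, -4 + 1) + (b - 6)*7)*X(2) = (9 + (8 - 6)*7)*(-3 + 2*2) = (9 + 2*7)*(-3 + 4) = (9 + 14)*1 = 23*1 = 23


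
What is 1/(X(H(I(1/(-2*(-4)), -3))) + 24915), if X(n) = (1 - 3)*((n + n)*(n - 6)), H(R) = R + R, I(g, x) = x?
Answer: 1/24627 ≈ 4.0606e-5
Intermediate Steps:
H(R) = 2*R
X(n) = -4*n*(-6 + n) (X(n) = -2*2*n*(-6 + n) = -4*n*(-6 + n))
1/(X(H(I(1/(-2*(-4)), -3))) + 24915) = 1/(4*(2*(-3))*(6 - 2*(-3)) + 24915) = 1/(4*(-6)*(6 - 1*(-6)) + 24915) = 1/(4*(-6)*(6 + 6) + 24915) = 1/(4*(-6)*12 + 24915) = 1/(-288 + 24915) = 1/24627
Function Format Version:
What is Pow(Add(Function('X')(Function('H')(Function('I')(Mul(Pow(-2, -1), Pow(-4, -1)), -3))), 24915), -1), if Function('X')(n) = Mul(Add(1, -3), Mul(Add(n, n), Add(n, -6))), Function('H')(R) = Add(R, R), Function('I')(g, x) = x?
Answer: Rational(1, 24627) ≈ 4.0606e-5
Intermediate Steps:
Function('H')(R) = Mul(2, R)
Function('X')(n) = Mul(-4, n, Add(-6, n)) (Function('X')(n) = Mul(-2, Mul(Mul(2, n), Add(-6, n))) = Mul(-2, Mul(2, n, Add(-6, n))) = Mul(-4, n, Add(-6, n)))
Pow(Add(Function('X')(Function('H')(Function('I')(Mul(Pow(-2, -1), Pow(-4, -1)), -3))), 24915), -1) = Pow(Add(Mul(4, Mul(2, -3), Add(6, Mul(-1, Mul(2, -3)))), 24915), -1) = Pow(Add(Mul(4, -6, Add(6, Mul(-1, -6))), 24915), -1) = Pow(Add(Mul(4, -6, Add(6, 6)), 24915), -1) = Pow(Add(Mul(4, -6, 12), 24915), -1) = Pow(Add(-288, 24915), -1) = Pow(24627, -1) = Rational(1, 24627)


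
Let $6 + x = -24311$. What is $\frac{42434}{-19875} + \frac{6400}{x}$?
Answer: $- \frac{1159067578}{483300375} \approx -2.3982$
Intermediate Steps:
$x = -24317$ ($x = -6 - 24311 = -24317$)
$\frac{42434}{-19875} + \frac{6400}{x} = \frac{42434}{-19875} + \frac{6400}{-24317} = 42434 \left(- \frac{1}{19875}\right) + 6400 \left(- \frac{1}{24317}\right) = - \frac{42434}{19875} - \frac{6400}{24317} = - \frac{1159067578}{483300375}$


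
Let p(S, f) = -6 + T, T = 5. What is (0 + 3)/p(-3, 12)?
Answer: -3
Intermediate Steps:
p(S, f) = -1 (p(S, f) = -6 + 5 = -1)
(0 + 3)/p(-3, 12) = (0 + 3)/(-1) = -1*3 = -3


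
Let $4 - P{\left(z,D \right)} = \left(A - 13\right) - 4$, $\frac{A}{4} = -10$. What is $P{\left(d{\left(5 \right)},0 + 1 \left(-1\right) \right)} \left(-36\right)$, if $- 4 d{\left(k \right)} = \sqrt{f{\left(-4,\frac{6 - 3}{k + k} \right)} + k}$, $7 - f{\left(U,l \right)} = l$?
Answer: $-2196$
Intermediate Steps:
$A = -40$ ($A = 4 \left(-10\right) = -40$)
$f{\left(U,l \right)} = 7 - l$
$d{\left(k \right)} = - \frac{\sqrt{7 + k - \frac{3}{2 k}}}{4}$ ($d{\left(k \right)} = - \frac{\sqrt{\left(7 - \frac{6 - 3}{k + k}\right) + k}}{4} = - \frac{\sqrt{\left(7 - \frac{3}{2 k}\right) + k}}{4} = - \frac{\sqrt{7 + k - \frac{3}{2 k}}}{4}$)
$P{\left(z,D \right)} = 61$ ($P{\left(z,D \right)} = 4 - \left(\left(-40 - 13\right) - 4\right) = 4 - \left(-53 - 4\right) = 4 - -57 = 4 + 57 = 61$)
$P{\left(d{\left(5 \right)},0 + 1 \left(-1\right) \right)} \left(-36\right) = 61 \left(-36\right) = -2196$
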